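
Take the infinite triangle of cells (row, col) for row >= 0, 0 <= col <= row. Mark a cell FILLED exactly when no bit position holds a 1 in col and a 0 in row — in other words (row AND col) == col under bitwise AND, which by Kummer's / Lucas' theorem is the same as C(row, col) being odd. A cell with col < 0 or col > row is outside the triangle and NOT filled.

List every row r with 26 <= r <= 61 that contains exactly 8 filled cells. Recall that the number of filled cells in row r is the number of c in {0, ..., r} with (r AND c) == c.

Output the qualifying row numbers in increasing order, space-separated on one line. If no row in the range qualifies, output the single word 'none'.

Answer: 26 28 35 37 38 41 42 44 49 50 52 56

Derivation:
Row r has 2^popcount(r) filled cells, so we need popcount(r) = log2(8) = 3.
Scan r = 26..61 and keep those with exactly 3 one-bits:
r=26=11010 popcount=3 -> KEEP
r=27=11011 popcount=4 -> skip
r=28=11100 popcount=3 -> KEEP
r=29=11101 popcount=4 -> skip
r=30=11110 popcount=4 -> skip
r=31=11111 popcount=5 -> skip
r=32=100000 popcount=1 -> skip
r=33=100001 popcount=2 -> skip
r=34=100010 popcount=2 -> skip
r=35=100011 popcount=3 -> KEEP
r=36=100100 popcount=2 -> skip
r=37=100101 popcount=3 -> KEEP
r=38=100110 popcount=3 -> KEEP
r=39=100111 popcount=4 -> skip
r=40=101000 popcount=2 -> skip
r=41=101001 popcount=3 -> KEEP
r=42=101010 popcount=3 -> KEEP
r=43=101011 popcount=4 -> skip
r=44=101100 popcount=3 -> KEEP
r=45=101101 popcount=4 -> skip
r=46=101110 popcount=4 -> skip
r=47=101111 popcount=5 -> skip
r=48=110000 popcount=2 -> skip
r=49=110001 popcount=3 -> KEEP
r=50=110010 popcount=3 -> KEEP
r=51=110011 popcount=4 -> skip
r=52=110100 popcount=3 -> KEEP
r=53=110101 popcount=4 -> skip
r=54=110110 popcount=4 -> skip
r=55=110111 popcount=5 -> skip
r=56=111000 popcount=3 -> KEEP
r=57=111001 popcount=4 -> skip
r=58=111010 popcount=4 -> skip
r=59=111011 popcount=5 -> skip
r=60=111100 popcount=4 -> skip
r=61=111101 popcount=5 -> skip
Kept rows: 26 28 35 37 38 41 42 44 49 50 52 56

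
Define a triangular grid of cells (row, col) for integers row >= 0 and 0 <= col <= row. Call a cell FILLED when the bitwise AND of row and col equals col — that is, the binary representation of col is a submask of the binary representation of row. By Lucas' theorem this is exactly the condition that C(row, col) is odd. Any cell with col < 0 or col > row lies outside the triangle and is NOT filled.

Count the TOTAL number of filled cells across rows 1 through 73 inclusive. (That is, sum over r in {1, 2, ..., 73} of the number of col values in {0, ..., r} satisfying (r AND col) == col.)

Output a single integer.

r1=1 pc1: +2 =2
r2=10 pc1: +2 =4
r3=11 pc2: +4 =8
r4=100 pc1: +2 =10
r5=101 pc2: +4 =14
r6=110 pc2: +4 =18
r7=111 pc3: +8 =26
r8=1000 pc1: +2 =28
r9=1001 pc2: +4 =32
r10=1010 pc2: +4 =36
r11=1011 pc3: +8 =44
r12=1100 pc2: +4 =48
r13=1101 pc3: +8 =56
r14=1110 pc3: +8 =64
r15=1111 pc4: +16 =80
r16=10000 pc1: +2 =82
r17=10001 pc2: +4 =86
r18=10010 pc2: +4 =90
r19=10011 pc3: +8 =98
r20=10100 pc2: +4 =102
r21=10101 pc3: +8 =110
r22=10110 pc3: +8 =118
r23=10111 pc4: +16 =134
r24=11000 pc2: +4 =138
r25=11001 pc3: +8 =146
r26=11010 pc3: +8 =154
r27=11011 pc4: +16 =170
r28=11100 pc3: +8 =178
r29=11101 pc4: +16 =194
r30=11110 pc4: +16 =210
r31=11111 pc5: +32 =242
r32=100000 pc1: +2 =244
r33=100001 pc2: +4 =248
r34=100010 pc2: +4 =252
r35=100011 pc3: +8 =260
r36=100100 pc2: +4 =264
r37=100101 pc3: +8 =272
r38=100110 pc3: +8 =280
r39=100111 pc4: +16 =296
r40=101000 pc2: +4 =300
r41=101001 pc3: +8 =308
r42=101010 pc3: +8 =316
r43=101011 pc4: +16 =332
r44=101100 pc3: +8 =340
r45=101101 pc4: +16 =356
r46=101110 pc4: +16 =372
r47=101111 pc5: +32 =404
r48=110000 pc2: +4 =408
r49=110001 pc3: +8 =416
r50=110010 pc3: +8 =424
r51=110011 pc4: +16 =440
r52=110100 pc3: +8 =448
r53=110101 pc4: +16 =464
r54=110110 pc4: +16 =480
r55=110111 pc5: +32 =512
r56=111000 pc3: +8 =520
r57=111001 pc4: +16 =536
r58=111010 pc4: +16 =552
r59=111011 pc5: +32 =584
r60=111100 pc4: +16 =600
r61=111101 pc5: +32 =632
r62=111110 pc5: +32 =664
r63=111111 pc6: +64 =728
r64=1000000 pc1: +2 =730
r65=1000001 pc2: +4 =734
r66=1000010 pc2: +4 =738
r67=1000011 pc3: +8 =746
r68=1000100 pc2: +4 =750
r69=1000101 pc3: +8 =758
r70=1000110 pc3: +8 =766
r71=1000111 pc4: +16 =782
r72=1001000 pc2: +4 =786
r73=1001001 pc3: +8 =794

Answer: 794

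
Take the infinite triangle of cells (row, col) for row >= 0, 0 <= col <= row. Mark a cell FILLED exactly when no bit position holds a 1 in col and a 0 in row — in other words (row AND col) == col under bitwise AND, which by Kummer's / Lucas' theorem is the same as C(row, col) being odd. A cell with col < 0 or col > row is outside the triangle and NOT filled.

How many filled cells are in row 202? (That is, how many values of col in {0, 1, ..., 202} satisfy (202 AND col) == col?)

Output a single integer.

Answer: 16

Derivation:
202 in binary = 11001010
popcount(202) = number of 1-bits in 11001010 = 4
A col c satisfies (202 AND c) == c iff every set bit of c is also set in 202; each of the 4 set bits of 202 can independently be on or off in c.
count = 2^4 = 16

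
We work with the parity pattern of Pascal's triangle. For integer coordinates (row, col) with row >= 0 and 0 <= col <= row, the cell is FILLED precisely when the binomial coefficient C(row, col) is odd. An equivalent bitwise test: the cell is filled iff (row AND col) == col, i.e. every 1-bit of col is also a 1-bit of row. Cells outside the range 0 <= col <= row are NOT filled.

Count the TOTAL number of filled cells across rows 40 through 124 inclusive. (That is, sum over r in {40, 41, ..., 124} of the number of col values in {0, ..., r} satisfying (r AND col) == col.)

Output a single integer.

Answer: 1634

Derivation:
r40=101000 pc2: +4 =4
r41=101001 pc3: +8 =12
r42=101010 pc3: +8 =20
r43=101011 pc4: +16 =36
r44=101100 pc3: +8 =44
r45=101101 pc4: +16 =60
r46=101110 pc4: +16 =76
r47=101111 pc5: +32 =108
r48=110000 pc2: +4 =112
r49=110001 pc3: +8 =120
r50=110010 pc3: +8 =128
r51=110011 pc4: +16 =144
r52=110100 pc3: +8 =152
r53=110101 pc4: +16 =168
r54=110110 pc4: +16 =184
r55=110111 pc5: +32 =216
r56=111000 pc3: +8 =224
r57=111001 pc4: +16 =240
r58=111010 pc4: +16 =256
r59=111011 pc5: +32 =288
r60=111100 pc4: +16 =304
r61=111101 pc5: +32 =336
r62=111110 pc5: +32 =368
r63=111111 pc6: +64 =432
r64=1000000 pc1: +2 =434
r65=1000001 pc2: +4 =438
r66=1000010 pc2: +4 =442
r67=1000011 pc3: +8 =450
r68=1000100 pc2: +4 =454
r69=1000101 pc3: +8 =462
r70=1000110 pc3: +8 =470
r71=1000111 pc4: +16 =486
r72=1001000 pc2: +4 =490
r73=1001001 pc3: +8 =498
r74=1001010 pc3: +8 =506
r75=1001011 pc4: +16 =522
r76=1001100 pc3: +8 =530
r77=1001101 pc4: +16 =546
r78=1001110 pc4: +16 =562
r79=1001111 pc5: +32 =594
r80=1010000 pc2: +4 =598
r81=1010001 pc3: +8 =606
r82=1010010 pc3: +8 =614
r83=1010011 pc4: +16 =630
r84=1010100 pc3: +8 =638
r85=1010101 pc4: +16 =654
r86=1010110 pc4: +16 =670
r87=1010111 pc5: +32 =702
r88=1011000 pc3: +8 =710
r89=1011001 pc4: +16 =726
r90=1011010 pc4: +16 =742
r91=1011011 pc5: +32 =774
r92=1011100 pc4: +16 =790
r93=1011101 pc5: +32 =822
r94=1011110 pc5: +32 =854
r95=1011111 pc6: +64 =918
r96=1100000 pc2: +4 =922
r97=1100001 pc3: +8 =930
r98=1100010 pc3: +8 =938
r99=1100011 pc4: +16 =954
r100=1100100 pc3: +8 =962
r101=1100101 pc4: +16 =978
r102=1100110 pc4: +16 =994
r103=1100111 pc5: +32 =1026
r104=1101000 pc3: +8 =1034
r105=1101001 pc4: +16 =1050
r106=1101010 pc4: +16 =1066
r107=1101011 pc5: +32 =1098
r108=1101100 pc4: +16 =1114
r109=1101101 pc5: +32 =1146
r110=1101110 pc5: +32 =1178
r111=1101111 pc6: +64 =1242
r112=1110000 pc3: +8 =1250
r113=1110001 pc4: +16 =1266
r114=1110010 pc4: +16 =1282
r115=1110011 pc5: +32 =1314
r116=1110100 pc4: +16 =1330
r117=1110101 pc5: +32 =1362
r118=1110110 pc5: +32 =1394
r119=1110111 pc6: +64 =1458
r120=1111000 pc4: +16 =1474
r121=1111001 pc5: +32 =1506
r122=1111010 pc5: +32 =1538
r123=1111011 pc6: +64 =1602
r124=1111100 pc5: +32 =1634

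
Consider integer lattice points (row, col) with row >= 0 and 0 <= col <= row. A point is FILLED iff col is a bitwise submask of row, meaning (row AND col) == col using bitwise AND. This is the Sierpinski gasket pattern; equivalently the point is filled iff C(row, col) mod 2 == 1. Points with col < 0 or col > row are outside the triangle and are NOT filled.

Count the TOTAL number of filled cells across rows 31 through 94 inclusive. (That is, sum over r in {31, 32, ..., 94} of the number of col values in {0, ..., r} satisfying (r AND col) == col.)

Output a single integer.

r31=11111 pc5: +32 =32
r32=100000 pc1: +2 =34
r33=100001 pc2: +4 =38
r34=100010 pc2: +4 =42
r35=100011 pc3: +8 =50
r36=100100 pc2: +4 =54
r37=100101 pc3: +8 =62
r38=100110 pc3: +8 =70
r39=100111 pc4: +16 =86
r40=101000 pc2: +4 =90
r41=101001 pc3: +8 =98
r42=101010 pc3: +8 =106
r43=101011 pc4: +16 =122
r44=101100 pc3: +8 =130
r45=101101 pc4: +16 =146
r46=101110 pc4: +16 =162
r47=101111 pc5: +32 =194
r48=110000 pc2: +4 =198
r49=110001 pc3: +8 =206
r50=110010 pc3: +8 =214
r51=110011 pc4: +16 =230
r52=110100 pc3: +8 =238
r53=110101 pc4: +16 =254
r54=110110 pc4: +16 =270
r55=110111 pc5: +32 =302
r56=111000 pc3: +8 =310
r57=111001 pc4: +16 =326
r58=111010 pc4: +16 =342
r59=111011 pc5: +32 =374
r60=111100 pc4: +16 =390
r61=111101 pc5: +32 =422
r62=111110 pc5: +32 =454
r63=111111 pc6: +64 =518
r64=1000000 pc1: +2 =520
r65=1000001 pc2: +4 =524
r66=1000010 pc2: +4 =528
r67=1000011 pc3: +8 =536
r68=1000100 pc2: +4 =540
r69=1000101 pc3: +8 =548
r70=1000110 pc3: +8 =556
r71=1000111 pc4: +16 =572
r72=1001000 pc2: +4 =576
r73=1001001 pc3: +8 =584
r74=1001010 pc3: +8 =592
r75=1001011 pc4: +16 =608
r76=1001100 pc3: +8 =616
r77=1001101 pc4: +16 =632
r78=1001110 pc4: +16 =648
r79=1001111 pc5: +32 =680
r80=1010000 pc2: +4 =684
r81=1010001 pc3: +8 =692
r82=1010010 pc3: +8 =700
r83=1010011 pc4: +16 =716
r84=1010100 pc3: +8 =724
r85=1010101 pc4: +16 =740
r86=1010110 pc4: +16 =756
r87=1010111 pc5: +32 =788
r88=1011000 pc3: +8 =796
r89=1011001 pc4: +16 =812
r90=1011010 pc4: +16 =828
r91=1011011 pc5: +32 =860
r92=1011100 pc4: +16 =876
r93=1011101 pc5: +32 =908
r94=1011110 pc5: +32 =940

Answer: 940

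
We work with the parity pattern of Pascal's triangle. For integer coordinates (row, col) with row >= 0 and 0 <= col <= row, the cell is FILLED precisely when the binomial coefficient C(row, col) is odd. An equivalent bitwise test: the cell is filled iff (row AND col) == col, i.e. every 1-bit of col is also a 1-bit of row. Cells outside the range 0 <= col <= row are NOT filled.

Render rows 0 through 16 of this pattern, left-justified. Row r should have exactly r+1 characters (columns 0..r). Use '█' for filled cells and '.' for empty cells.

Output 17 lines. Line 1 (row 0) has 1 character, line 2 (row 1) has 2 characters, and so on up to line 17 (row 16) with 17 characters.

r0=0: █
r1=1: ██
r2=10: █.█
r3=11: ████
r4=100: █...█
r5=101: ██..██
r6=110: █.█.█.█
r7=111: ████████
r8=1000: █.......█
r9=1001: ██......██
r10=1010: █.█.....█.█
r11=1011: ████....████
r12=1100: █...█...█...█
r13=1101: ██..██..██..██
r14=1110: █.█.█.█.█.█.█.█
r15=1111: ████████████████
r16=10000: █...............█

Answer: █
██
█.█
████
█...█
██..██
█.█.█.█
████████
█.......█
██......██
█.█.....█.█
████....████
█...█...█...█
██..██..██..██
█.█.█.█.█.█.█.█
████████████████
█...............█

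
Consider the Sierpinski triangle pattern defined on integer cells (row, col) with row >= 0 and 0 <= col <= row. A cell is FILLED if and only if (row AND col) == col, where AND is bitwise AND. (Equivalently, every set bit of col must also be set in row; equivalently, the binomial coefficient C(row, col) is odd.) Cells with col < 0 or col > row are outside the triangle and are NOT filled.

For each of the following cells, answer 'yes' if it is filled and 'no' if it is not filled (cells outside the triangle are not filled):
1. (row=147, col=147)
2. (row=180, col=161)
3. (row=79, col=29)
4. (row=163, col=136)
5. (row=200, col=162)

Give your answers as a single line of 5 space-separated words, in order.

(147,147): row=0b10010011, col=0b10010011, row AND col = 0b10010011 = 147; 147 == 147 -> filled
(180,161): row=0b10110100, col=0b10100001, row AND col = 0b10100000 = 160; 160 != 161 -> empty
(79,29): row=0b1001111, col=0b11101, row AND col = 0b1101 = 13; 13 != 29 -> empty
(163,136): row=0b10100011, col=0b10001000, row AND col = 0b10000000 = 128; 128 != 136 -> empty
(200,162): row=0b11001000, col=0b10100010, row AND col = 0b10000000 = 128; 128 != 162 -> empty

Answer: yes no no no no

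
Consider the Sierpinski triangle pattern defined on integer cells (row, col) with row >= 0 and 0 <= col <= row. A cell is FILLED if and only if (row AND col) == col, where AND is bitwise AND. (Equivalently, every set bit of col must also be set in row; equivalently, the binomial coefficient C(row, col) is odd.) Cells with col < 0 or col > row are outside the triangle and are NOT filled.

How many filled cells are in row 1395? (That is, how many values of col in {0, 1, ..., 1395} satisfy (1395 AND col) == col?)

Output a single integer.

1395 in binary = 10101110011
popcount(1395) = number of 1-bits in 10101110011 = 7
A col c satisfies (1395 AND c) == c iff every set bit of c is also set in 1395; each of the 7 set bits of 1395 can independently be on or off in c.
count = 2^7 = 128

Answer: 128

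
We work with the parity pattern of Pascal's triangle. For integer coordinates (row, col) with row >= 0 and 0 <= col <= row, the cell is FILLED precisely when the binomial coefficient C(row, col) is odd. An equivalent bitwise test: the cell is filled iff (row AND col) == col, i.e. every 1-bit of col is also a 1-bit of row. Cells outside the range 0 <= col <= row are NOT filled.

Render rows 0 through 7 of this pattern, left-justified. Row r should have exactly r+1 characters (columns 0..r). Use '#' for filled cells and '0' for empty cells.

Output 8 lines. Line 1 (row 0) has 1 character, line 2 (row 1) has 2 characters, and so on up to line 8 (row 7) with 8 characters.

r0=0: #
r1=1: ##
r2=10: #0#
r3=11: ####
r4=100: #000#
r5=101: ##00##
r6=110: #0#0#0#
r7=111: ########

Answer: #
##
#0#
####
#000#
##00##
#0#0#0#
########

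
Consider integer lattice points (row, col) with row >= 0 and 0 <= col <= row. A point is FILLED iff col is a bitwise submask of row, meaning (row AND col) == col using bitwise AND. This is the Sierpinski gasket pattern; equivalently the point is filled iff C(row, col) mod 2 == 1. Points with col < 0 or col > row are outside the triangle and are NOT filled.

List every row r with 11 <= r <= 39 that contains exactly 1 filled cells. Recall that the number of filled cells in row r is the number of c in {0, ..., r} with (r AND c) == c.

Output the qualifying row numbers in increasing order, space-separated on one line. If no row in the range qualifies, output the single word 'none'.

Answer: none

Derivation:
Row r has 2^popcount(r) filled cells, so we need popcount(r) = log2(1) = 0.
Scan r = 11..39 and keep those with exactly 0 one-bits:
r=11=1011 popcount=3 -> skip
r=12=1100 popcount=2 -> skip
r=13=1101 popcount=3 -> skip
r=14=1110 popcount=3 -> skip
r=15=1111 popcount=4 -> skip
r=16=10000 popcount=1 -> skip
r=17=10001 popcount=2 -> skip
r=18=10010 popcount=2 -> skip
r=19=10011 popcount=3 -> skip
r=20=10100 popcount=2 -> skip
r=21=10101 popcount=3 -> skip
r=22=10110 popcount=3 -> skip
r=23=10111 popcount=4 -> skip
r=24=11000 popcount=2 -> skip
r=25=11001 popcount=3 -> skip
r=26=11010 popcount=3 -> skip
r=27=11011 popcount=4 -> skip
r=28=11100 popcount=3 -> skip
r=29=11101 popcount=4 -> skip
r=30=11110 popcount=4 -> skip
r=31=11111 popcount=5 -> skip
r=32=100000 popcount=1 -> skip
r=33=100001 popcount=2 -> skip
r=34=100010 popcount=2 -> skip
r=35=100011 popcount=3 -> skip
r=36=100100 popcount=2 -> skip
r=37=100101 popcount=3 -> skip
r=38=100110 popcount=3 -> skip
r=39=100111 popcount=4 -> skip
Kept rows: none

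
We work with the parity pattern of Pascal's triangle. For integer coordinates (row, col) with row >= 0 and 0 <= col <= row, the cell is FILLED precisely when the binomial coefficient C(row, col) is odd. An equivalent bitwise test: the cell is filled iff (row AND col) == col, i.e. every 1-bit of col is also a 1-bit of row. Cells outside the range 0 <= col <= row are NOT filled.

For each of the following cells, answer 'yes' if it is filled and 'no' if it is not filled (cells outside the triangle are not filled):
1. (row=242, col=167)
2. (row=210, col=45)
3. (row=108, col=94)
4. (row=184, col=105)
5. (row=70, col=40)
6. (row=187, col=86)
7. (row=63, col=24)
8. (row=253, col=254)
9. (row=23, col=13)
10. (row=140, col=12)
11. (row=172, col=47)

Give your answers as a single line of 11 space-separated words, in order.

Answer: no no no no no no yes no no yes no

Derivation:
(242,167): row=0b11110010, col=0b10100111, row AND col = 0b10100010 = 162; 162 != 167 -> empty
(210,45): row=0b11010010, col=0b101101, row AND col = 0b0 = 0; 0 != 45 -> empty
(108,94): row=0b1101100, col=0b1011110, row AND col = 0b1001100 = 76; 76 != 94 -> empty
(184,105): row=0b10111000, col=0b1101001, row AND col = 0b101000 = 40; 40 != 105 -> empty
(70,40): row=0b1000110, col=0b101000, row AND col = 0b0 = 0; 0 != 40 -> empty
(187,86): row=0b10111011, col=0b1010110, row AND col = 0b10010 = 18; 18 != 86 -> empty
(63,24): row=0b111111, col=0b11000, row AND col = 0b11000 = 24; 24 == 24 -> filled
(253,254): col outside [0, 253] -> not filled
(23,13): row=0b10111, col=0b1101, row AND col = 0b101 = 5; 5 != 13 -> empty
(140,12): row=0b10001100, col=0b1100, row AND col = 0b1100 = 12; 12 == 12 -> filled
(172,47): row=0b10101100, col=0b101111, row AND col = 0b101100 = 44; 44 != 47 -> empty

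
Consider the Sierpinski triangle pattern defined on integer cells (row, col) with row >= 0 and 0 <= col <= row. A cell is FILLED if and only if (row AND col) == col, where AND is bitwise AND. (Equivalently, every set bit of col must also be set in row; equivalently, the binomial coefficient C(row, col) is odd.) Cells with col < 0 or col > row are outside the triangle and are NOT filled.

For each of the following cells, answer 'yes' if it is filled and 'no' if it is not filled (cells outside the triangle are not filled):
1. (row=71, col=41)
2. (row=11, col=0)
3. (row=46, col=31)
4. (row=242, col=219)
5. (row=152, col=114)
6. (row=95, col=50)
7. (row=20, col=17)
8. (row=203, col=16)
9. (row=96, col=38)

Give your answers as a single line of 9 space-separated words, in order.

(71,41): row=0b1000111, col=0b101001, row AND col = 0b1 = 1; 1 != 41 -> empty
(11,0): row=0b1011, col=0b0, row AND col = 0b0 = 0; 0 == 0 -> filled
(46,31): row=0b101110, col=0b11111, row AND col = 0b1110 = 14; 14 != 31 -> empty
(242,219): row=0b11110010, col=0b11011011, row AND col = 0b11010010 = 210; 210 != 219 -> empty
(152,114): row=0b10011000, col=0b1110010, row AND col = 0b10000 = 16; 16 != 114 -> empty
(95,50): row=0b1011111, col=0b110010, row AND col = 0b10010 = 18; 18 != 50 -> empty
(20,17): row=0b10100, col=0b10001, row AND col = 0b10000 = 16; 16 != 17 -> empty
(203,16): row=0b11001011, col=0b10000, row AND col = 0b0 = 0; 0 != 16 -> empty
(96,38): row=0b1100000, col=0b100110, row AND col = 0b100000 = 32; 32 != 38 -> empty

Answer: no yes no no no no no no no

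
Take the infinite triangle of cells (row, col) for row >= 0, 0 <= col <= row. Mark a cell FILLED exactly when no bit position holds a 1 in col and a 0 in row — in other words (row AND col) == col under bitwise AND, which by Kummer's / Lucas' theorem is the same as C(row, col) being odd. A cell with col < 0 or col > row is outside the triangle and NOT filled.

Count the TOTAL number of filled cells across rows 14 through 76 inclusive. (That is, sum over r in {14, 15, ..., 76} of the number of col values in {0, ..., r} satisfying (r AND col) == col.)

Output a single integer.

Answer: 770

Derivation:
r14=1110 pc3: +8 =8
r15=1111 pc4: +16 =24
r16=10000 pc1: +2 =26
r17=10001 pc2: +4 =30
r18=10010 pc2: +4 =34
r19=10011 pc3: +8 =42
r20=10100 pc2: +4 =46
r21=10101 pc3: +8 =54
r22=10110 pc3: +8 =62
r23=10111 pc4: +16 =78
r24=11000 pc2: +4 =82
r25=11001 pc3: +8 =90
r26=11010 pc3: +8 =98
r27=11011 pc4: +16 =114
r28=11100 pc3: +8 =122
r29=11101 pc4: +16 =138
r30=11110 pc4: +16 =154
r31=11111 pc5: +32 =186
r32=100000 pc1: +2 =188
r33=100001 pc2: +4 =192
r34=100010 pc2: +4 =196
r35=100011 pc3: +8 =204
r36=100100 pc2: +4 =208
r37=100101 pc3: +8 =216
r38=100110 pc3: +8 =224
r39=100111 pc4: +16 =240
r40=101000 pc2: +4 =244
r41=101001 pc3: +8 =252
r42=101010 pc3: +8 =260
r43=101011 pc4: +16 =276
r44=101100 pc3: +8 =284
r45=101101 pc4: +16 =300
r46=101110 pc4: +16 =316
r47=101111 pc5: +32 =348
r48=110000 pc2: +4 =352
r49=110001 pc3: +8 =360
r50=110010 pc3: +8 =368
r51=110011 pc4: +16 =384
r52=110100 pc3: +8 =392
r53=110101 pc4: +16 =408
r54=110110 pc4: +16 =424
r55=110111 pc5: +32 =456
r56=111000 pc3: +8 =464
r57=111001 pc4: +16 =480
r58=111010 pc4: +16 =496
r59=111011 pc5: +32 =528
r60=111100 pc4: +16 =544
r61=111101 pc5: +32 =576
r62=111110 pc5: +32 =608
r63=111111 pc6: +64 =672
r64=1000000 pc1: +2 =674
r65=1000001 pc2: +4 =678
r66=1000010 pc2: +4 =682
r67=1000011 pc3: +8 =690
r68=1000100 pc2: +4 =694
r69=1000101 pc3: +8 =702
r70=1000110 pc3: +8 =710
r71=1000111 pc4: +16 =726
r72=1001000 pc2: +4 =730
r73=1001001 pc3: +8 =738
r74=1001010 pc3: +8 =746
r75=1001011 pc4: +16 =762
r76=1001100 pc3: +8 =770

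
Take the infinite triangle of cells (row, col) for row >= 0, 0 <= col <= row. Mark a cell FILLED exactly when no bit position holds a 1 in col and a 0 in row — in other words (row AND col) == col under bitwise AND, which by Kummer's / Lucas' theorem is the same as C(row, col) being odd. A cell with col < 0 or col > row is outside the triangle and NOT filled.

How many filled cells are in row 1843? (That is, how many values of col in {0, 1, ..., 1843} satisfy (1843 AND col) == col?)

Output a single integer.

1843 in binary = 11100110011
popcount(1843) = number of 1-bits in 11100110011 = 7
A col c satisfies (1843 AND c) == c iff every set bit of c is also set in 1843; each of the 7 set bits of 1843 can independently be on or off in c.
count = 2^7 = 128

Answer: 128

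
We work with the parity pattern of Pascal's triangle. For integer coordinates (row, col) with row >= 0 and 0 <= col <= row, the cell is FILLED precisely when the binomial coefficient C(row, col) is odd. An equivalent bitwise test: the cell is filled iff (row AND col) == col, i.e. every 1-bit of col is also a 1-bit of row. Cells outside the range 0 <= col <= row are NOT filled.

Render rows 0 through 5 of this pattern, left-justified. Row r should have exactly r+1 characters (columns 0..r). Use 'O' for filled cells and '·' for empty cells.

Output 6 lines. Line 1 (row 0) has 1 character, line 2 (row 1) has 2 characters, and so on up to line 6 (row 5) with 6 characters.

Answer: O
OO
O·O
OOOO
O···O
OO··OO

Derivation:
r0=0: O
r1=1: OO
r2=10: O·O
r3=11: OOOO
r4=100: O···O
r5=101: OO··OO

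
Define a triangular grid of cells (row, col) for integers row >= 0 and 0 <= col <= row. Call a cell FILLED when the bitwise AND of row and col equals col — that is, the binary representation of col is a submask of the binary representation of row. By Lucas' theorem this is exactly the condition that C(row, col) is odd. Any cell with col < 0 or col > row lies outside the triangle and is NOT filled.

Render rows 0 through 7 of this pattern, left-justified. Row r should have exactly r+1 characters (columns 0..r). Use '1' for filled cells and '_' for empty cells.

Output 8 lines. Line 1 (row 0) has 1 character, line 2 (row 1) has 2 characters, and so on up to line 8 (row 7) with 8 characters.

Answer: 1
11
1_1
1111
1___1
11__11
1_1_1_1
11111111

Derivation:
r0=0: 1
r1=1: 11
r2=10: 1_1
r3=11: 1111
r4=100: 1___1
r5=101: 11__11
r6=110: 1_1_1_1
r7=111: 11111111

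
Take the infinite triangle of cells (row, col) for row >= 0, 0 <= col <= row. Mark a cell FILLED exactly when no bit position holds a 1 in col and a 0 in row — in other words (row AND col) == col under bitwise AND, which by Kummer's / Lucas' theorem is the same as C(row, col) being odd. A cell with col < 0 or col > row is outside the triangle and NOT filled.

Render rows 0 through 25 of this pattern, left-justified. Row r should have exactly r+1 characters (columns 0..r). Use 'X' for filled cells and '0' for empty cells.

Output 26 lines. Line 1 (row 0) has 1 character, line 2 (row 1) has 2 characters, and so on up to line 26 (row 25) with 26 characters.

Answer: X
XX
X0X
XXXX
X000X
XX00XX
X0X0X0X
XXXXXXXX
X0000000X
XX000000XX
X0X00000X0X
XXXX0000XXXX
X000X000X000X
XX00XX00XX00XX
X0X0X0X0X0X0X0X
XXXXXXXXXXXXXXXX
X000000000000000X
XX00000000000000XX
X0X0000000000000X0X
XXXX000000000000XXXX
X000X00000000000X000X
XX00XX0000000000XX00XX
X0X0X0X000000000X0X0X0X
XXXXXXXX00000000XXXXXXXX
X0000000X0000000X0000000X
XX000000XX000000XX000000XX

Derivation:
r0=0: X
r1=1: XX
r2=10: X0X
r3=11: XXXX
r4=100: X000X
r5=101: XX00XX
r6=110: X0X0X0X
r7=111: XXXXXXXX
r8=1000: X0000000X
r9=1001: XX000000XX
r10=1010: X0X00000X0X
r11=1011: XXXX0000XXXX
r12=1100: X000X000X000X
r13=1101: XX00XX00XX00XX
r14=1110: X0X0X0X0X0X0X0X
r15=1111: XXXXXXXXXXXXXXXX
r16=10000: X000000000000000X
r17=10001: XX00000000000000XX
r18=10010: X0X0000000000000X0X
r19=10011: XXXX000000000000XXXX
r20=10100: X000X00000000000X000X
r21=10101: XX00XX0000000000XX00XX
r22=10110: X0X0X0X000000000X0X0X0X
r23=10111: XXXXXXXX00000000XXXXXXXX
r24=11000: X0000000X0000000X0000000X
r25=11001: XX000000XX000000XX000000XX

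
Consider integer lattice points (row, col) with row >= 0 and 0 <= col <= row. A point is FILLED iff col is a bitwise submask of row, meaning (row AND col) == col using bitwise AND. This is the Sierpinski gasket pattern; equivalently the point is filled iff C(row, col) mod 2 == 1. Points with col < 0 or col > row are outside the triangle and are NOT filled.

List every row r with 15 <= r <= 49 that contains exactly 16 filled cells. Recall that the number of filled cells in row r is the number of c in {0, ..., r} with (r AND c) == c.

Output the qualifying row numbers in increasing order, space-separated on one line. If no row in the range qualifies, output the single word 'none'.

Answer: 15 23 27 29 30 39 43 45 46

Derivation:
Row r has 2^popcount(r) filled cells, so we need popcount(r) = log2(16) = 4.
Scan r = 15..49 and keep those with exactly 4 one-bits:
r=15=1111 popcount=4 -> KEEP
r=16=10000 popcount=1 -> skip
r=17=10001 popcount=2 -> skip
r=18=10010 popcount=2 -> skip
r=19=10011 popcount=3 -> skip
r=20=10100 popcount=2 -> skip
r=21=10101 popcount=3 -> skip
r=22=10110 popcount=3 -> skip
r=23=10111 popcount=4 -> KEEP
r=24=11000 popcount=2 -> skip
r=25=11001 popcount=3 -> skip
r=26=11010 popcount=3 -> skip
r=27=11011 popcount=4 -> KEEP
r=28=11100 popcount=3 -> skip
r=29=11101 popcount=4 -> KEEP
r=30=11110 popcount=4 -> KEEP
r=31=11111 popcount=5 -> skip
r=32=100000 popcount=1 -> skip
r=33=100001 popcount=2 -> skip
r=34=100010 popcount=2 -> skip
r=35=100011 popcount=3 -> skip
r=36=100100 popcount=2 -> skip
r=37=100101 popcount=3 -> skip
r=38=100110 popcount=3 -> skip
r=39=100111 popcount=4 -> KEEP
r=40=101000 popcount=2 -> skip
r=41=101001 popcount=3 -> skip
r=42=101010 popcount=3 -> skip
r=43=101011 popcount=4 -> KEEP
r=44=101100 popcount=3 -> skip
r=45=101101 popcount=4 -> KEEP
r=46=101110 popcount=4 -> KEEP
r=47=101111 popcount=5 -> skip
r=48=110000 popcount=2 -> skip
r=49=110001 popcount=3 -> skip
Kept rows: 15 23 27 29 30 39 43 45 46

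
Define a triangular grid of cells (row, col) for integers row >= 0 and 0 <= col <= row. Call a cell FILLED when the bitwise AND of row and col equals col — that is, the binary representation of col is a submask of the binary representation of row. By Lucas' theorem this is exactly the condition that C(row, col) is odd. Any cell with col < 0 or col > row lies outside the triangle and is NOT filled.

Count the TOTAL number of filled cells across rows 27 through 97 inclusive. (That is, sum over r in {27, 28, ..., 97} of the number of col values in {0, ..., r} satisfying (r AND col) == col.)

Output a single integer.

Answer: 1072

Derivation:
r27=11011 pc4: +16 =16
r28=11100 pc3: +8 =24
r29=11101 pc4: +16 =40
r30=11110 pc4: +16 =56
r31=11111 pc5: +32 =88
r32=100000 pc1: +2 =90
r33=100001 pc2: +4 =94
r34=100010 pc2: +4 =98
r35=100011 pc3: +8 =106
r36=100100 pc2: +4 =110
r37=100101 pc3: +8 =118
r38=100110 pc3: +8 =126
r39=100111 pc4: +16 =142
r40=101000 pc2: +4 =146
r41=101001 pc3: +8 =154
r42=101010 pc3: +8 =162
r43=101011 pc4: +16 =178
r44=101100 pc3: +8 =186
r45=101101 pc4: +16 =202
r46=101110 pc4: +16 =218
r47=101111 pc5: +32 =250
r48=110000 pc2: +4 =254
r49=110001 pc3: +8 =262
r50=110010 pc3: +8 =270
r51=110011 pc4: +16 =286
r52=110100 pc3: +8 =294
r53=110101 pc4: +16 =310
r54=110110 pc4: +16 =326
r55=110111 pc5: +32 =358
r56=111000 pc3: +8 =366
r57=111001 pc4: +16 =382
r58=111010 pc4: +16 =398
r59=111011 pc5: +32 =430
r60=111100 pc4: +16 =446
r61=111101 pc5: +32 =478
r62=111110 pc5: +32 =510
r63=111111 pc6: +64 =574
r64=1000000 pc1: +2 =576
r65=1000001 pc2: +4 =580
r66=1000010 pc2: +4 =584
r67=1000011 pc3: +8 =592
r68=1000100 pc2: +4 =596
r69=1000101 pc3: +8 =604
r70=1000110 pc3: +8 =612
r71=1000111 pc4: +16 =628
r72=1001000 pc2: +4 =632
r73=1001001 pc3: +8 =640
r74=1001010 pc3: +8 =648
r75=1001011 pc4: +16 =664
r76=1001100 pc3: +8 =672
r77=1001101 pc4: +16 =688
r78=1001110 pc4: +16 =704
r79=1001111 pc5: +32 =736
r80=1010000 pc2: +4 =740
r81=1010001 pc3: +8 =748
r82=1010010 pc3: +8 =756
r83=1010011 pc4: +16 =772
r84=1010100 pc3: +8 =780
r85=1010101 pc4: +16 =796
r86=1010110 pc4: +16 =812
r87=1010111 pc5: +32 =844
r88=1011000 pc3: +8 =852
r89=1011001 pc4: +16 =868
r90=1011010 pc4: +16 =884
r91=1011011 pc5: +32 =916
r92=1011100 pc4: +16 =932
r93=1011101 pc5: +32 =964
r94=1011110 pc5: +32 =996
r95=1011111 pc6: +64 =1060
r96=1100000 pc2: +4 =1064
r97=1100001 pc3: +8 =1072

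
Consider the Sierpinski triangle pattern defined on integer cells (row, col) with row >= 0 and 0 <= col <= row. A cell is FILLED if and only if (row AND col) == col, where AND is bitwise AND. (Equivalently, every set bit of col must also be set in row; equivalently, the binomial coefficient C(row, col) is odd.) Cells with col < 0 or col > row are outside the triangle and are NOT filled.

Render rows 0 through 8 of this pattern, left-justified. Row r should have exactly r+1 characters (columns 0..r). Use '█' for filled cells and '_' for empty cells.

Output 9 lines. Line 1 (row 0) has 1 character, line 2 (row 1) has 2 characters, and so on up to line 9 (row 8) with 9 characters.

Answer: █
██
█_█
████
█___█
██__██
█_█_█_█
████████
█_______█

Derivation:
r0=0: █
r1=1: ██
r2=10: █_█
r3=11: ████
r4=100: █___█
r5=101: ██__██
r6=110: █_█_█_█
r7=111: ████████
r8=1000: █_______█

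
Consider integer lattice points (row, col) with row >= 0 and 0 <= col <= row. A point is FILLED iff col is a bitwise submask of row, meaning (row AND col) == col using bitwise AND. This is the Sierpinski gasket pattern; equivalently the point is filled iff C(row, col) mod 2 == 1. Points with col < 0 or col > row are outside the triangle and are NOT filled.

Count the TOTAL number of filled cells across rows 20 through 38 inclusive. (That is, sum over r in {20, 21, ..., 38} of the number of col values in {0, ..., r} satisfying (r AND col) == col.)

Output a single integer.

r20=10100 pc2: +4 =4
r21=10101 pc3: +8 =12
r22=10110 pc3: +8 =20
r23=10111 pc4: +16 =36
r24=11000 pc2: +4 =40
r25=11001 pc3: +8 =48
r26=11010 pc3: +8 =56
r27=11011 pc4: +16 =72
r28=11100 pc3: +8 =80
r29=11101 pc4: +16 =96
r30=11110 pc4: +16 =112
r31=11111 pc5: +32 =144
r32=100000 pc1: +2 =146
r33=100001 pc2: +4 =150
r34=100010 pc2: +4 =154
r35=100011 pc3: +8 =162
r36=100100 pc2: +4 =166
r37=100101 pc3: +8 =174
r38=100110 pc3: +8 =182

Answer: 182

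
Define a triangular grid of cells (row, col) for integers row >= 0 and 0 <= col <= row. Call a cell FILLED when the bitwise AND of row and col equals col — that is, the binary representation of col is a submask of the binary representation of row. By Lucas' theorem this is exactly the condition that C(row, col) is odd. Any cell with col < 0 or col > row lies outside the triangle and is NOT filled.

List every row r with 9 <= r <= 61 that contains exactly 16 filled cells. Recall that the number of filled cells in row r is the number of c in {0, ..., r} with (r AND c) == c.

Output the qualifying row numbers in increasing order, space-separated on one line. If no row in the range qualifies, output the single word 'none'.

Row r has 2^popcount(r) filled cells, so we need popcount(r) = log2(16) = 4.
Scan r = 9..61 and keep those with exactly 4 one-bits:
r=9=1001 popcount=2 -> skip
r=10=1010 popcount=2 -> skip
r=11=1011 popcount=3 -> skip
r=12=1100 popcount=2 -> skip
r=13=1101 popcount=3 -> skip
r=14=1110 popcount=3 -> skip
r=15=1111 popcount=4 -> KEEP
r=16=10000 popcount=1 -> skip
r=17=10001 popcount=2 -> skip
r=18=10010 popcount=2 -> skip
r=19=10011 popcount=3 -> skip
r=20=10100 popcount=2 -> skip
r=21=10101 popcount=3 -> skip
r=22=10110 popcount=3 -> skip
r=23=10111 popcount=4 -> KEEP
r=24=11000 popcount=2 -> skip
r=25=11001 popcount=3 -> skip
r=26=11010 popcount=3 -> skip
r=27=11011 popcount=4 -> KEEP
r=28=11100 popcount=3 -> skip
r=29=11101 popcount=4 -> KEEP
r=30=11110 popcount=4 -> KEEP
r=31=11111 popcount=5 -> skip
r=32=100000 popcount=1 -> skip
r=33=100001 popcount=2 -> skip
r=34=100010 popcount=2 -> skip
r=35=100011 popcount=3 -> skip
r=36=100100 popcount=2 -> skip
r=37=100101 popcount=3 -> skip
r=38=100110 popcount=3 -> skip
r=39=100111 popcount=4 -> KEEP
r=40=101000 popcount=2 -> skip
r=41=101001 popcount=3 -> skip
r=42=101010 popcount=3 -> skip
r=43=101011 popcount=4 -> KEEP
r=44=101100 popcount=3 -> skip
r=45=101101 popcount=4 -> KEEP
r=46=101110 popcount=4 -> KEEP
r=47=101111 popcount=5 -> skip
r=48=110000 popcount=2 -> skip
r=49=110001 popcount=3 -> skip
r=50=110010 popcount=3 -> skip
r=51=110011 popcount=4 -> KEEP
r=52=110100 popcount=3 -> skip
r=53=110101 popcount=4 -> KEEP
r=54=110110 popcount=4 -> KEEP
r=55=110111 popcount=5 -> skip
r=56=111000 popcount=3 -> skip
r=57=111001 popcount=4 -> KEEP
r=58=111010 popcount=4 -> KEEP
r=59=111011 popcount=5 -> skip
r=60=111100 popcount=4 -> KEEP
r=61=111101 popcount=5 -> skip
Kept rows: 15 23 27 29 30 39 43 45 46 51 53 54 57 58 60

Answer: 15 23 27 29 30 39 43 45 46 51 53 54 57 58 60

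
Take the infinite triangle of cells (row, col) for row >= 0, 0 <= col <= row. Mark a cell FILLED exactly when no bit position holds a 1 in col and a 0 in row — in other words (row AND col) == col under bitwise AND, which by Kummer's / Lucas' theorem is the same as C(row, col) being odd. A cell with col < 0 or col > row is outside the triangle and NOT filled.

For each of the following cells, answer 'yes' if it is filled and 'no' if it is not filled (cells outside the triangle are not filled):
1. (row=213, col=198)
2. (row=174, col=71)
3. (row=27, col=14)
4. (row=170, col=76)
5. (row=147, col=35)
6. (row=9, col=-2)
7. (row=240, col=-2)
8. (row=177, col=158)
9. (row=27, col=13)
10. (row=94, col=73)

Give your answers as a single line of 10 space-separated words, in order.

Answer: no no no no no no no no no no

Derivation:
(213,198): row=0b11010101, col=0b11000110, row AND col = 0b11000100 = 196; 196 != 198 -> empty
(174,71): row=0b10101110, col=0b1000111, row AND col = 0b110 = 6; 6 != 71 -> empty
(27,14): row=0b11011, col=0b1110, row AND col = 0b1010 = 10; 10 != 14 -> empty
(170,76): row=0b10101010, col=0b1001100, row AND col = 0b1000 = 8; 8 != 76 -> empty
(147,35): row=0b10010011, col=0b100011, row AND col = 0b11 = 3; 3 != 35 -> empty
(9,-2): col outside [0, 9] -> not filled
(240,-2): col outside [0, 240] -> not filled
(177,158): row=0b10110001, col=0b10011110, row AND col = 0b10010000 = 144; 144 != 158 -> empty
(27,13): row=0b11011, col=0b1101, row AND col = 0b1001 = 9; 9 != 13 -> empty
(94,73): row=0b1011110, col=0b1001001, row AND col = 0b1001000 = 72; 72 != 73 -> empty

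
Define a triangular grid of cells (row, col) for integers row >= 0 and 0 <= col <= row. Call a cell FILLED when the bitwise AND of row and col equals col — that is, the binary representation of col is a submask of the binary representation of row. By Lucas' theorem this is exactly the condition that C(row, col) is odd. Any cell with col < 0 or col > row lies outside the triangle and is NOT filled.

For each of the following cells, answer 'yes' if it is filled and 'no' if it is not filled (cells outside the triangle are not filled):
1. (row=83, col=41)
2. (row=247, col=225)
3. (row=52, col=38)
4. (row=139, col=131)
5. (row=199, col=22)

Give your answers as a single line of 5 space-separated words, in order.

(83,41): row=0b1010011, col=0b101001, row AND col = 0b1 = 1; 1 != 41 -> empty
(247,225): row=0b11110111, col=0b11100001, row AND col = 0b11100001 = 225; 225 == 225 -> filled
(52,38): row=0b110100, col=0b100110, row AND col = 0b100100 = 36; 36 != 38 -> empty
(139,131): row=0b10001011, col=0b10000011, row AND col = 0b10000011 = 131; 131 == 131 -> filled
(199,22): row=0b11000111, col=0b10110, row AND col = 0b110 = 6; 6 != 22 -> empty

Answer: no yes no yes no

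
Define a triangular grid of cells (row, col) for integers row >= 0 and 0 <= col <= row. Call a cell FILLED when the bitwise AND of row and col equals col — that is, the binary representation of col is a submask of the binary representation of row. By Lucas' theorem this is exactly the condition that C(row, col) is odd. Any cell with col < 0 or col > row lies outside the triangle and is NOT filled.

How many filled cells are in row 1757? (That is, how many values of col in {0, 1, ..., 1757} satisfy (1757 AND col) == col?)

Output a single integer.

Answer: 256

Derivation:
1757 in binary = 11011011101
popcount(1757) = number of 1-bits in 11011011101 = 8
A col c satisfies (1757 AND c) == c iff every set bit of c is also set in 1757; each of the 8 set bits of 1757 can independently be on or off in c.
count = 2^8 = 256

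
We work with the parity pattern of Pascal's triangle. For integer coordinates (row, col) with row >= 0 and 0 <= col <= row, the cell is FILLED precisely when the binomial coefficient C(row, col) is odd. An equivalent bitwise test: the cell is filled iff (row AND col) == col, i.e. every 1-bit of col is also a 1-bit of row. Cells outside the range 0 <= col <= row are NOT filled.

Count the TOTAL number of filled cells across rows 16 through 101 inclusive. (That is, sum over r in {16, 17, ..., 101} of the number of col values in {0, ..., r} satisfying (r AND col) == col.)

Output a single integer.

r16=10000 pc1: +2 =2
r17=10001 pc2: +4 =6
r18=10010 pc2: +4 =10
r19=10011 pc3: +8 =18
r20=10100 pc2: +4 =22
r21=10101 pc3: +8 =30
r22=10110 pc3: +8 =38
r23=10111 pc4: +16 =54
r24=11000 pc2: +4 =58
r25=11001 pc3: +8 =66
r26=11010 pc3: +8 =74
r27=11011 pc4: +16 =90
r28=11100 pc3: +8 =98
r29=11101 pc4: +16 =114
r30=11110 pc4: +16 =130
r31=11111 pc5: +32 =162
r32=100000 pc1: +2 =164
r33=100001 pc2: +4 =168
r34=100010 pc2: +4 =172
r35=100011 pc3: +8 =180
r36=100100 pc2: +4 =184
r37=100101 pc3: +8 =192
r38=100110 pc3: +8 =200
r39=100111 pc4: +16 =216
r40=101000 pc2: +4 =220
r41=101001 pc3: +8 =228
r42=101010 pc3: +8 =236
r43=101011 pc4: +16 =252
r44=101100 pc3: +8 =260
r45=101101 pc4: +16 =276
r46=101110 pc4: +16 =292
r47=101111 pc5: +32 =324
r48=110000 pc2: +4 =328
r49=110001 pc3: +8 =336
r50=110010 pc3: +8 =344
r51=110011 pc4: +16 =360
r52=110100 pc3: +8 =368
r53=110101 pc4: +16 =384
r54=110110 pc4: +16 =400
r55=110111 pc5: +32 =432
r56=111000 pc3: +8 =440
r57=111001 pc4: +16 =456
r58=111010 pc4: +16 =472
r59=111011 pc5: +32 =504
r60=111100 pc4: +16 =520
r61=111101 pc5: +32 =552
r62=111110 pc5: +32 =584
r63=111111 pc6: +64 =648
r64=1000000 pc1: +2 =650
r65=1000001 pc2: +4 =654
r66=1000010 pc2: +4 =658
r67=1000011 pc3: +8 =666
r68=1000100 pc2: +4 =670
r69=1000101 pc3: +8 =678
r70=1000110 pc3: +8 =686
r71=1000111 pc4: +16 =702
r72=1001000 pc2: +4 =706
r73=1001001 pc3: +8 =714
r74=1001010 pc3: +8 =722
r75=1001011 pc4: +16 =738
r76=1001100 pc3: +8 =746
r77=1001101 pc4: +16 =762
r78=1001110 pc4: +16 =778
r79=1001111 pc5: +32 =810
r80=1010000 pc2: +4 =814
r81=1010001 pc3: +8 =822
r82=1010010 pc3: +8 =830
r83=1010011 pc4: +16 =846
r84=1010100 pc3: +8 =854
r85=1010101 pc4: +16 =870
r86=1010110 pc4: +16 =886
r87=1010111 pc5: +32 =918
r88=1011000 pc3: +8 =926
r89=1011001 pc4: +16 =942
r90=1011010 pc4: +16 =958
r91=1011011 pc5: +32 =990
r92=1011100 pc4: +16 =1006
r93=1011101 pc5: +32 =1038
r94=1011110 pc5: +32 =1070
r95=1011111 pc6: +64 =1134
r96=1100000 pc2: +4 =1138
r97=1100001 pc3: +8 =1146
r98=1100010 pc3: +8 =1154
r99=1100011 pc4: +16 =1170
r100=1100100 pc3: +8 =1178
r101=1100101 pc4: +16 =1194

Answer: 1194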